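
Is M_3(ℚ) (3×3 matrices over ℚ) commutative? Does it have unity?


Matrix multiplication is non-commutative for n ≥ 2; the identity matrix I is the unity; singular matrices give zero divisors, so not an integral domain
Commutative: No
Integral domain: No
Has unity: Yes

M_3(ℚ) (3×3 matrices over ℚ): Commutative=No, Unity=Yes


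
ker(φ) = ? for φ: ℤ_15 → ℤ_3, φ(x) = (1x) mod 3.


Kernel = preimage of identity
ker(φ) = {x ∈ ℤ_15 : 1x ≡ 0 (mod 3)}. Since 3 | 15, φ is well-defined. The kernel is the cyclic subgroup ⟨3⟩ of ℤ_15 (order 5), i.e. {0, 3, 6, 9, 12}

ker(φ) = {0, 3, 6, 9, 12}


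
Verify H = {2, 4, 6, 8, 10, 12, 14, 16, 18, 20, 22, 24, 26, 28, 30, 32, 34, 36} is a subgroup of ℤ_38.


Subgroup test for H = {2, 4, 6, 8, 10, 12, 14, 16, 18, 20, 22, 24, 26, 28, 30, 32, 34, 36} in (ℤ_38, +):
(1) 0 ∈ H? No
(2) Closure: for all a,b ∈ H, (a+b) mod 38 ∈ H? No  [counterexample: 2 + 36 = 0 ∉ H]
(3) Inverses: for all a ∈ H, -a mod 38 ∈ H? Yes

No, H is not a subgroup of ℤ_38


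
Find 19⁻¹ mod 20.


Use the extended Euclidean algorithm to write 1 = 19·s + 20·t; then s mod 20 is the inverse.
Euclidean algorithm:
  19 = 0·20 + 19
  20 = 1·19 + 1
  19 = 19·1 + 0
gcd(19,20) = 1
Back-substitution gives: 19·(-1) + 20·(1) = 1
So 19⁻¹ ≡ -1 ≡ 19 (mod 20)
Check: 19 × 19 = 361 ≡ 1 (mod 20) ✓

19⁻¹ ≡ 19 (mod 20)


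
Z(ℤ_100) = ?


Z(G) = {g ∈ G | gx = xg for all x ∈ G}
ℤ_100 is abelian, so Z(G) = G

Z(ℤ_100) = ℤ_100


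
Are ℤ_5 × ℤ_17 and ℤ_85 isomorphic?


Comparing ℤ_5 × ℤ_17 and ℤ_85:
gcd(5,17) = 1, so ℤ_5 × ℤ_17 ≅ ℤ_85 (CRT)

Yes, ℤ_5 × ℤ_17 ≅ ℤ_85


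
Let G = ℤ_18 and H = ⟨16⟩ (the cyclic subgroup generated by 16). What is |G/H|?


|⟨16⟩| = n / gcd(16, 18) = 18 / 2 = 9
H is normal (ℤ_18 is abelian).
|G/H| = |G| / |H| = 18 / 9 = 2

|G/H| = 2


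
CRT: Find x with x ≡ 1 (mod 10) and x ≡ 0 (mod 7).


m₁ = 10, m₂ = 7, gcd = 1, so CRT applies. M = m₁·m₂ = 70
Let M₁ = M/m₁ = 7, M₂ = M/m₂ = 10
Find y₁ ≡ M₁⁻¹ (mod m₁): 7⁻¹ ≡ 3 (mod 10)
Find y₂ ≡ M₂⁻¹ (mod m₂): 10⁻¹ ≡ 5 (mod 7)
x = a₁·M₁·y₁ + a₂·M₂·y₂ = 1·7·3 + 0·10·5 = 21
Reduce mod 70: x ≡ 21
Check: 21 mod 10 = 1 ✓, 21 mod 7 = 0 ✓

x ≡ 21 (mod 70)


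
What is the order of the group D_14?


|D_n| = 2n (n rotations and n reflections)
|D_14| = 2×14 = 28

|D_14| = 28


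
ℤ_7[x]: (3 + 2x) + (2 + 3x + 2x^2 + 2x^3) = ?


Add coefficients mod 7:
x^0: 3 + 2 = 5 (mod 7)
x^1: 2 + 3 = 5 (mod 7)
x^2: 0 + 2 = 2 (mod 7)
x^3: 0 + 2 = 2 (mod 7)
Result: 5 + 5x + 2x^2 + 2x^3

f + g = 5 + 5x + 2x^2 + 2x^3


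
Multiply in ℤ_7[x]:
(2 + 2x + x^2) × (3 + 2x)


Expand and collect like terms; reduce coefficients mod 7:
x^0: 2·3 = 6 ≡ 6 (mod 7)
x^1: 2·2 + 2·3 = 10 ≡ 3 (mod 7)
x^2: 2·2 + 1·3 = 7 ≡ 0 (mod 7)
x^3: 1·2 = 2 ≡ 2 (mod 7)
Result: 6 + 3x + 2x^3

f · g = 6 + 3x + 2x^3


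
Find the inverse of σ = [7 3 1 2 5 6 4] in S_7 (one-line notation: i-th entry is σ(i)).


To find σ⁻¹, swap domain and range:
σ(1) = 7 → σ⁻¹(7) = 1
σ(2) = 3 → σ⁻¹(3) = 2
σ(3) = 1 → σ⁻¹(1) = 3
σ(4) = 2 → σ⁻¹(2) = 4
σ(5) = 5 → σ⁻¹(5) = 5
σ(6) = 6 → σ⁻¹(6) = 6
σ(7) = 4 → σ⁻¹(4) = 7

σ⁻¹ = [3 4 2 7 5 6 1]


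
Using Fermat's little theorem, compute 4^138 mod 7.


Fermat's little theorem: if p is prime and gcd(a,p)=1, then a^(p-1) ≡ 1 (mod p)
p = 7 is prime, gcd(4,7) = 1
Reduce exponent: 138 mod 6 = 0
So 4^138 ≡ 4^0 (mod 7)
4^0 = 1

4^138 ≡ 1 (mod 7)


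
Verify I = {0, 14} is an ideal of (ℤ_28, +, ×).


Check ideal conditions for I = {0, 14} in ℤ_28:
(1) I is an additive subgroup? Yes
(2) For r ∈ ℤ_28 and a ∈ I: r·a ∈ I? Yes

Yes, I is an ideal of ℤ_28


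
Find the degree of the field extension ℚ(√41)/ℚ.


√41 has minimal polynomial x² - 41 (irreducible over ℚ since 41 is squarefree)

[ℚ(√41)/ℚ] = 2


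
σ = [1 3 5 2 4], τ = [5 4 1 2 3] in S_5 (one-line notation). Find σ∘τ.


σ∘τ: apply τ first, then σ
1 →τ 5 →σ 4
2 →τ 4 →σ 2
3 →τ 1 →σ 1
4 →τ 2 →σ 3
5 →τ 3 →σ 5

σ∘τ = [4 2 1 3 5]


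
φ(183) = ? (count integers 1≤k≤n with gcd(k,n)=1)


Factor n: 183 = 3 × 61
φ(n) = n · ∏(1 - 1/p) over distinct primes p | n
φ(183) = 183 · (1 - 1/3) · (1 - 1/61) = 120

φ(183) = 120


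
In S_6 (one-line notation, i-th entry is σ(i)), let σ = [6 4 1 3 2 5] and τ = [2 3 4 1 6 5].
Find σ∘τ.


σ∘τ: apply τ first, then σ
1 →τ 2 →σ 4
2 →τ 3 →σ 1
3 →τ 4 →σ 3
4 →τ 1 →σ 6
5 →τ 6 →σ 5
6 →τ 5 →σ 2

σ∘τ = [4 1 3 6 5 2]


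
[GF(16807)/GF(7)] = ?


GF(16807) = GF(7^5), so the extension degree is 5

[GF(16807)/GF(7)] = 5


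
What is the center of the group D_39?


Z(G) = {g ∈ G | gx = xg for all x ∈ G}
For odd n, Z(D_n) = {e}: no nontrivial rotation commutes with all reflections

Z(D_39) = {e}


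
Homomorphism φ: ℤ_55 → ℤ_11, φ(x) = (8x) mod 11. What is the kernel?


Kernel = preimage of identity
ker(φ) = {x ∈ ℤ_55 : 8x ≡ 0 (mod 11)}. Since 11 | 55, φ is well-defined. The kernel is the cyclic subgroup ⟨11⟩ of ℤ_55 (order 5), i.e. {0, 11, 22, 33, 44}

ker(φ) = {0, 11, 22, 33, 44}


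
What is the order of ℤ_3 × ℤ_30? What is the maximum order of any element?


|ℤ_3 × ℤ_30| = 3 × 30 = 90
Max element order = lcm(3,30) = 30
Cyclic? No (gcd=3)

|ℤ_3×ℤ_30| = 90, max element order = 30


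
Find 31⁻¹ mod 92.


Use the extended Euclidean algorithm to write 1 = 31·s + 92·t; then s mod 92 is the inverse.
Euclidean algorithm:
  31 = 0·92 + 31
  92 = 2·31 + 30
  31 = 1·30 + 1
  30 = 30·1 + 0
gcd(31,92) = 1
Back-substitution gives: 31·(3) + 92·(-1) = 1
So 31⁻¹ ≡ 3 ≡ 3 (mod 92)
Check: 31 × 3 = 93 ≡ 1 (mod 92) ✓

31⁻¹ ≡ 3 (mod 92)


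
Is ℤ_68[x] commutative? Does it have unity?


ℤ_68 has zero divisors (2·34 ≡ 0), and these lift to constant zero divisors in ℤ_68[x]; so not an integral domain
Commutative: Yes
Integral domain: No
Has unity: Yes

ℤ_68[x]: Commutative=Yes, Unity=Yes


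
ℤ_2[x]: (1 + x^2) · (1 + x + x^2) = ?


Expand and collect like terms; reduce coefficients mod 2:
x^0: 1·1 = 1 ≡ 1 (mod 2)
x^1: 1·1 + 0·1 = 1 ≡ 1 (mod 2)
x^2: 1·1 + 0·1 + 1·1 = 2 ≡ 0 (mod 2)
x^3: 0·1 + 1·1 = 1 ≡ 1 (mod 2)
x^4: 1·1 = 1 ≡ 1 (mod 2)
Result: 1 + x + x^3 + x^4

f · g = 1 + x + x^3 + x^4


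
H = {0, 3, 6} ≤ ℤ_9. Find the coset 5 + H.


5 + H = {5 + h (mod 9) : h ∈ H}
5+0=5, 5+3=8, 5+6=2
5 + H = {2, 5, 8} = 2 + H

5 + H = {2, 5, 8}


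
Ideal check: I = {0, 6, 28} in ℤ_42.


Check ideal conditions for I = {0, 6, 28} in ℤ_42:
(1) I is an additive subgroup? No
(2) For r ∈ ℤ_42 and a ∈ I: r·a ∈ I? No  [counterexample: r=2, a=6, r·a mod 42 = 12 ∉ I]

No, I is not an ideal of ℤ_42


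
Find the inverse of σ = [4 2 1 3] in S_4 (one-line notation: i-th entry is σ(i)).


To find σ⁻¹, swap domain and range:
σ(1) = 4 → σ⁻¹(4) = 1
σ(2) = 2 → σ⁻¹(2) = 2
σ(3) = 1 → σ⁻¹(1) = 3
σ(4) = 3 → σ⁻¹(3) = 4

σ⁻¹ = [3 2 4 1]


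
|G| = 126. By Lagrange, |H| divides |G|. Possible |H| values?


Lagrange's theorem: |H| divides |G|
|G| = 126
Divisors of 126: 1, 2, 3, 6, 7, 9, 14, 18, 21, 42, 63, 126

Possible subgroup orders: {1, 2, 3, 6, 7, 9, 14, 18, 21, 42, 63, 126}


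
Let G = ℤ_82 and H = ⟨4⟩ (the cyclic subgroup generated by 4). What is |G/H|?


|⟨4⟩| = n / gcd(4, 82) = 82 / 2 = 41
H is normal (ℤ_82 is abelian).
|G/H| = |G| / |H| = 82 / 41 = 2

|G/H| = 2


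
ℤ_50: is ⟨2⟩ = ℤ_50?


g generates ℤ_n iff gcd(g, n) = 1
gcd(2, 50) = 2
Since gcd = 2 ≠ 1, ⟨2⟩ has order 25 < 50, so 2 is not a generator.

No, 2 does not generate ℤ_50


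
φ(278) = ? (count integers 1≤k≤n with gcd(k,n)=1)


Factor n: 278 = 2 × 139
φ(n) = n · ∏(1 - 1/p) over distinct primes p | n
φ(278) = 278 · (1 - 1/2) · (1 - 1/139) = 138

φ(278) = 138


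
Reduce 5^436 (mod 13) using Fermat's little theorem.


Fermat's little theorem: if p is prime and gcd(a,p)=1, then a^(p-1) ≡ 1 (mod p)
p = 13 is prime, gcd(5,13) = 1
Reduce exponent: 436 mod 12 = 4
So 5^436 ≡ 5^4 (mod 13)
5^4 mod 13 = 1

5^436 ≡ 1 (mod 13)


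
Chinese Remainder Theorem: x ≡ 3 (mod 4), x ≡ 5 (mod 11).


m₁ = 4, m₂ = 11, gcd = 1, so CRT applies. M = m₁·m₂ = 44
Let M₁ = M/m₁ = 11, M₂ = M/m₂ = 4
Find y₁ ≡ M₁⁻¹ (mod m₁): 11⁻¹ ≡ 3 (mod 4)
Find y₂ ≡ M₂⁻¹ (mod m₂): 4⁻¹ ≡ 3 (mod 11)
x = a₁·M₁·y₁ + a₂·M₂·y₂ = 3·11·3 + 5·4·3 = 159
Reduce mod 44: x ≡ 27
Check: 27 mod 4 = 3 ✓, 27 mod 11 = 5 ✓

x ≡ 27 (mod 44)


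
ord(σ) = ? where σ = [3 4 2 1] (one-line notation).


Cycle decomposition: (1 3 2 4)
Cycle lengths: 4
Order = lcm(4) = 4

ord(σ) = 4


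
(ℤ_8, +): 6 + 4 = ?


Operation: addition mod 8
6 + 4 = (a + b) mod 8 with a = 6, b = 4

6 + 4 = 2


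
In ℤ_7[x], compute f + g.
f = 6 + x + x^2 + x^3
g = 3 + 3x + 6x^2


Add coefficients mod 7:
x^0: 6 + 3 = 2 (mod 7)
x^1: 1 + 3 = 4 (mod 7)
x^2: 1 + 6 = 0 (mod 7)
x^3: 1 + 0 = 1 (mod 7)
Result: 2 + 4x + x^3

f + g = 2 + 4x + x^3


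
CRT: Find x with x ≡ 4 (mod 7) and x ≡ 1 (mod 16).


m₁ = 7, m₂ = 16, gcd = 1, so CRT applies. M = m₁·m₂ = 112
Let M₁ = M/m₁ = 16, M₂ = M/m₂ = 7
Find y₁ ≡ M₁⁻¹ (mod m₁): 16⁻¹ ≡ 4 (mod 7)
Find y₂ ≡ M₂⁻¹ (mod m₂): 7⁻¹ ≡ 7 (mod 16)
x = a₁·M₁·y₁ + a₂·M₂·y₂ = 4·16·4 + 1·7·7 = 305
Reduce mod 112: x ≡ 81
Check: 81 mod 7 = 4 ✓, 81 mod 16 = 1 ✓

x ≡ 81 (mod 112)


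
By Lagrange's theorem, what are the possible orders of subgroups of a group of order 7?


Lagrange's theorem: |H| divides |G|
|G| = 7
Divisors of 7: 1, 7

Possible subgroup orders: {1, 7}


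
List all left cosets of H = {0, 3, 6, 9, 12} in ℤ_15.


H = {0, 3, 6, 9, 12}, |H| = 5
Number of cosets = |G|/|H| = 15/5 = 3
0 + H = {0, 3, 6, 9, 12}
1 + H = {1, 4, 7, 10, 13}
2 + H = {2, 5, 8, 11, 14}

Cosets: 0+H={0,3,6,9,12}; 1+H={1,4,7,10,13}; 2+H={2,5,8,11,14}


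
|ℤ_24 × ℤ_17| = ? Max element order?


|ℤ_24 × ℤ_17| = 24 × 17 = 408
Max element order = lcm(24,17) = 408
Cyclic? Yes (gcd=1)

|ℤ_24×ℤ_17| = 408, max element order = 408


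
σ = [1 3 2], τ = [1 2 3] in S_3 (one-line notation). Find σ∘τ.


σ∘τ: apply τ first, then σ
1 →τ 1 →σ 1
2 →τ 2 →σ 3
3 →τ 3 →σ 2

σ∘τ = [1 3 2]


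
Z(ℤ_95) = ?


Z(G) = {g ∈ G | gx = xg for all x ∈ G}
ℤ_95 is abelian, so Z(G) = G

Z(ℤ_95) = ℤ_95


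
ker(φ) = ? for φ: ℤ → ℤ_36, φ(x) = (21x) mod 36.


Kernel = preimage of identity
ker(φ) = {x ∈ ℤ : 21x ≡ 0 (mod 36)}. gcd(21,36) = 3, so 21x ≡ 0 (mod 36) ⟺ x ≡ 0 (mod 36/3 = 12). Hence ker(φ) = 12ℤ

ker(φ) = 12ℤ


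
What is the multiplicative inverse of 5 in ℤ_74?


Use the extended Euclidean algorithm to write 1 = 5·s + 74·t; then s mod 74 is the inverse.
Euclidean algorithm:
  5 = 0·74 + 5
  74 = 14·5 + 4
  5 = 1·4 + 1
  4 = 4·1 + 0
gcd(5,74) = 1
Back-substitution gives: 5·(15) + 74·(-1) = 1
So 5⁻¹ ≡ 15 ≡ 15 (mod 74)
Check: 5 × 15 = 75 ≡ 1 (mod 74) ✓

5⁻¹ ≡ 15 (mod 74)


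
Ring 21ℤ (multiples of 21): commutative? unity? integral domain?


21ℤ is a commutative ring under +,× but has no multiplicative identity (1 ∉ 21ℤ); it has no zero divisors, but without unity it is not an integral domain
Commutative: Yes
Integral domain: No
Has unity: No

21ℤ (multiples of 21): Commutative=Yes, Unity=No


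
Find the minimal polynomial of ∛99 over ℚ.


∛99 satisfies x³ - 99 = 0, irreducible over ℚ (no rational root; 99 is not a perfect cube)

Minimal polynomial: x³ - 99


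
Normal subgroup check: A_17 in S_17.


H = A_17 in S_17
A_17 has index 2 in S_17, and every subgroup of index 2 is normal

Yes, normal subgroup


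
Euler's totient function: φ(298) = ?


Factor n: 298 = 2 × 149
φ(n) = n · ∏(1 - 1/p) over distinct primes p | n
φ(298) = 298 · (1 - 1/2) · (1 - 1/149) = 148

φ(298) = 148


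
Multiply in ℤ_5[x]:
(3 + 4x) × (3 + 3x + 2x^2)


Expand and collect like terms; reduce coefficients mod 5:
x^0: 3·3 = 9 ≡ 4 (mod 5)
x^1: 3·3 + 4·3 = 21 ≡ 1 (mod 5)
x^2: 3·2 + 4·3 = 18 ≡ 3 (mod 5)
x^3: 4·2 = 8 ≡ 3 (mod 5)
Result: 4 + x + 3x^2 + 3x^3

f · g = 4 + x + 3x^2 + 3x^3


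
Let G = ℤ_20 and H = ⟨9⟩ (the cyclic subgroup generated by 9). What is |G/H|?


|⟨9⟩| = n / gcd(9, 20) = 20 / 1 = 20
H is normal (ℤ_20 is abelian).
|G/H| = |G| / |H| = 20 / 20 = 1

|G/H| = 1


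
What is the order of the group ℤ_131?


ℤ_n has n elements.

|ℤ_131| = 131


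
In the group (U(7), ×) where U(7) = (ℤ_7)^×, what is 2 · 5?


Operation: multiplication mod 7
2 · 5 = (a × b) mod 7 with a = 2, b = 5

2 · 5 = 3


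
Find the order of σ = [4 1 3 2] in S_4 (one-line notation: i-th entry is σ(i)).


Cycle decomposition: (1 4 2)
Cycle lengths: 3
Order = lcm(3) = 3

ord(σ) = 3


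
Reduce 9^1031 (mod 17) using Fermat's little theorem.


Fermat's little theorem: if p is prime and gcd(a,p)=1, then a^(p-1) ≡ 1 (mod p)
p = 17 is prime, gcd(9,17) = 1
Reduce exponent: 1031 mod 16 = 7
So 9^1031 ≡ 9^7 (mod 17)
9^7 mod 17 = 2

9^1031 ≡ 2 (mod 17)


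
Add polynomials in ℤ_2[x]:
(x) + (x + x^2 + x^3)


Add coefficients mod 2:
x^0: 0 + 0 = 0 (mod 2)
x^1: 1 + 1 = 0 (mod 2)
x^2: 0 + 1 = 1 (mod 2)
x^3: 0 + 1 = 1 (mod 2)
Result: x^2 + x^3

f + g = x^2 + x^3


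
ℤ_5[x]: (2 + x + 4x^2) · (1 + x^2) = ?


Expand and collect like terms; reduce coefficients mod 5:
x^0: 2·1 = 2 ≡ 2 (mod 5)
x^1: 2·0 + 1·1 = 1 ≡ 1 (mod 5)
x^2: 2·1 + 1·0 + 4·1 = 6 ≡ 1 (mod 5)
x^3: 1·1 + 4·0 = 1 ≡ 1 (mod 5)
x^4: 4·1 = 4 ≡ 4 (mod 5)
Result: 2 + x + x^2 + x^3 + 4x^4

f · g = 2 + x + x^2 + x^3 + 4x^4


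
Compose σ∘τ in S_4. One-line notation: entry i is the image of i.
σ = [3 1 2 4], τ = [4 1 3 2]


σ∘τ: apply τ first, then σ
1 →τ 4 →σ 4
2 →τ 1 →σ 3
3 →τ 3 →σ 2
4 →τ 2 →σ 1

σ∘τ = [4 3 2 1]


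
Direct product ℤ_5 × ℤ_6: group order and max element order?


|ℤ_5 × ℤ_6| = 5 × 6 = 30
Max element order = lcm(5,6) = 30
Cyclic? Yes (gcd=1)

|ℤ_5×ℤ_6| = 30, max element order = 30


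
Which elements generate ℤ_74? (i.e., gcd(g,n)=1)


g generates ℤ_n iff gcd(g,n) = 1
Prime factors of 74: 2, 37
Generators are g ∈ {1,...,73} not divisible by any of these primes.
Generators: {1, 3, 5, 7, 9, 11, 13, 15, 17, 19, 21, 23, 25, 27, 29, 31, 33, 35, 39, 41, 43, 45, 47, 49, 51, 53, 55, 57, 59, 61, 63, 65, 67, 69, 71, 73}
Number of generators = φ(74) = 36

Generators of ℤ_74 = {1, 3, 5, 7, 9, 11, 13, 15, 17, 19, 21, 23, 25, 27, 29, 31, 33, 35, 39, 41, 43, 45, 47, 49, 51, 53, 55, 57, 59, 61, 63, 65, 67, 69, 71, 73}


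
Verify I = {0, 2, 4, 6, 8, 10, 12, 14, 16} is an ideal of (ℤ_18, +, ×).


Check ideal conditions for I = {0, 2, 4, 6, 8, 10, 12, 14, 16} in ℤ_18:
(1) I is an additive subgroup? Yes
(2) For r ∈ ℤ_18 and a ∈ I: r·a ∈ I? Yes

Yes, I is an ideal of ℤ_18


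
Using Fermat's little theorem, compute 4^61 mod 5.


Fermat's little theorem: if p is prime and gcd(a,p)=1, then a^(p-1) ≡ 1 (mod p)
p = 5 is prime, gcd(4,5) = 1
Reduce exponent: 61 mod 4 = 1
So 4^61 ≡ 4^1 (mod 5)
4^1 mod 5 = 4

4^61 ≡ 4 (mod 5)


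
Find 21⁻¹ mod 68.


Use the extended Euclidean algorithm to write 1 = 21·s + 68·t; then s mod 68 is the inverse.
Euclidean algorithm:
  21 = 0·68 + 21
  68 = 3·21 + 5
  21 = 4·5 + 1
  5 = 5·1 + 0
gcd(21,68) = 1
Back-substitution gives: 21·(13) + 68·(-4) = 1
So 21⁻¹ ≡ 13 ≡ 13 (mod 68)
Check: 21 × 13 = 273 ≡ 1 (mod 68) ✓

21⁻¹ ≡ 13 (mod 68)


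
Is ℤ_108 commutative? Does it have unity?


ℤ_108 is a commutative ring with unity 1; 108 = 2×54 is composite, so 2·54 ≡ 0 gives zero divisors (not an integral domain)
Commutative: Yes
Integral domain: No
Has unity: Yes

ℤ_108: Commutative=Yes, Unity=Yes


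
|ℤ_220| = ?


ℤ_n has n elements.

|ℤ_220| = 220


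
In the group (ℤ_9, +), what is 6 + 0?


Operation: addition mod 9
6 + 0 = (a + b) mod 9 with a = 6, b = 0

6 + 0 = 6


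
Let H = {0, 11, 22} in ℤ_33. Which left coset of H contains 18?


18 + H = {18 + h (mod 33) : h ∈ H}
18+0=18, 18+11=29, 18+22=7
18 + H = {7, 18, 29} = 7 + H

18 + H = {7, 18, 29}


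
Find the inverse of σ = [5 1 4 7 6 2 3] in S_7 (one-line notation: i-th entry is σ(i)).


To find σ⁻¹, swap domain and range:
σ(1) = 5 → σ⁻¹(5) = 1
σ(2) = 1 → σ⁻¹(1) = 2
σ(3) = 4 → σ⁻¹(4) = 3
σ(4) = 7 → σ⁻¹(7) = 4
σ(5) = 6 → σ⁻¹(6) = 5
σ(6) = 2 → σ⁻¹(2) = 6
σ(7) = 3 → σ⁻¹(3) = 7

σ⁻¹ = [2 6 7 3 1 5 4]


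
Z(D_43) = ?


Z(G) = {g ∈ G | gx = xg for all x ∈ G}
For odd n, Z(D_n) = {e}: no nontrivial rotation commutes with all reflections

Z(D_43) = {e}


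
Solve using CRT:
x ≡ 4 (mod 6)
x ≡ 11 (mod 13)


m₁ = 6, m₂ = 13, gcd = 1, so CRT applies. M = m₁·m₂ = 78
Let M₁ = M/m₁ = 13, M₂ = M/m₂ = 6
Find y₁ ≡ M₁⁻¹ (mod m₁): 13⁻¹ ≡ 1 (mod 6)
Find y₂ ≡ M₂⁻¹ (mod m₂): 6⁻¹ ≡ 11 (mod 13)
x = a₁·M₁·y₁ + a₂·M₂·y₂ = 4·13·1 + 11·6·11 = 778
Reduce mod 78: x ≡ 76
Check: 76 mod 6 = 4 ✓, 76 mod 13 = 11 ✓

x ≡ 76 (mod 78)


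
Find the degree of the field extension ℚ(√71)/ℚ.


√71 has minimal polynomial x² - 71 (irreducible over ℚ since 71 is squarefree)

[ℚ(√71)/ℚ] = 2


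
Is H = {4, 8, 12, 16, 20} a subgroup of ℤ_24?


Subgroup test for H = {4, 8, 12, 16, 20} in (ℤ_24, +):
(1) 0 ∈ H? No
(2) Closure: for all a,b ∈ H, (a+b) mod 24 ∈ H? No  [counterexample: 4 + 20 = 0 ∉ H]
(3) Inverses: for all a ∈ H, -a mod 24 ∈ H? Yes

No, H is not a subgroup of ℤ_24


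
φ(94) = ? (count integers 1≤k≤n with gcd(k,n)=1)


Factor n: 94 = 2 × 47
φ(n) = n · ∏(1 - 1/p) over distinct primes p | n
φ(94) = 94 · (1 - 1/2) · (1 - 1/47) = 46

φ(94) = 46


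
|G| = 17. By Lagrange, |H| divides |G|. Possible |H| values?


Lagrange's theorem: |H| divides |G|
|G| = 17
Divisors of 17: 1, 17

Possible subgroup orders: {1, 17}


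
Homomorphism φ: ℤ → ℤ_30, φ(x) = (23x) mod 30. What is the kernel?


Kernel = preimage of identity
ker(φ) = {x ∈ ℤ : 23x ≡ 0 (mod 30)}. gcd(23,30) = 1, so 23x ≡ 0 (mod 30) ⟺ x ≡ 0 (mod 30/1 = 30). Hence ker(φ) = 30ℤ

ker(φ) = 30ℤ


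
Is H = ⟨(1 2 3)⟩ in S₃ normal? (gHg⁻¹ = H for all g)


H = ⟨(1 2 3)⟩ in S₃
⟨(1 2 3)⟩ has order 3 and index 2 in S₃; index-2 subgroups are normal

Yes, normal subgroup


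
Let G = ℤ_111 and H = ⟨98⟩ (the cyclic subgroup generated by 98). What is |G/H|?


|⟨98⟩| = n / gcd(98, 111) = 111 / 1 = 111
H is normal (ℤ_111 is abelian).
|G/H| = |G| / |H| = 111 / 111 = 1

|G/H| = 1


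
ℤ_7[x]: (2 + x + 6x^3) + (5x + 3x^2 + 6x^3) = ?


Add coefficients mod 7:
x^0: 2 + 0 = 2 (mod 7)
x^1: 1 + 5 = 6 (mod 7)
x^2: 0 + 3 = 3 (mod 7)
x^3: 6 + 6 = 5 (mod 7)
Result: 2 + 6x + 3x^2 + 5x^3

f + g = 2 + 6x + 3x^2 + 5x^3


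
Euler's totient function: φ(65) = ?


Factor n: 65 = 5 × 13
φ(n) = n · ∏(1 - 1/p) over distinct primes p | n
φ(65) = 65 · (1 - 1/5) · (1 - 1/13) = 48

φ(65) = 48


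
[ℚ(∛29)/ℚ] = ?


∛29 has minimal polynomial x³ - 29 (irreducible over ℚ since 29 is not a perfect cube)

[ℚ(∛29)/ℚ] = 3


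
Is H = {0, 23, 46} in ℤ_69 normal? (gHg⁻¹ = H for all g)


H = {0, 23, 46} in ℤ_69
ℤ_69 is abelian; every subgroup of an abelian group is normal

Yes, normal subgroup


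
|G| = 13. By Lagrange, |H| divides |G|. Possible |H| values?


Lagrange's theorem: |H| divides |G|
|G| = 13
Divisors of 13: 1, 13

Possible subgroup orders: {1, 13}


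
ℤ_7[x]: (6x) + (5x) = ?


Add coefficients mod 7:
x^0: 0 + 0 = 0 (mod 7)
x^1: 6 + 5 = 4 (mod 7)
Result: 4x

f + g = 4x


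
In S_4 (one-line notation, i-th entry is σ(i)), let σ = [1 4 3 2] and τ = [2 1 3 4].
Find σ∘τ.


σ∘τ: apply τ first, then σ
1 →τ 2 →σ 4
2 →τ 1 →σ 1
3 →τ 3 →σ 3
4 →τ 4 →σ 2

σ∘τ = [4 1 3 2]


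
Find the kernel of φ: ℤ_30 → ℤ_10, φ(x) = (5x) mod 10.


Kernel = preimage of identity
ker(φ) = {x ∈ ℤ_30 : 5x ≡ 0 (mod 10)}. Since 10 | 30, φ is well-defined. The kernel is the cyclic subgroup ⟨2⟩ of ℤ_30 (order 15), i.e. {0, 2, 4, 6, 8, 10, 12, 14, 16, 18, 20, 22, 24, 26, 28}

ker(φ) = {0, 2, 4, 6, 8, 10, 12, 14, 16, 18, 20, 22, 24, 26, 28}


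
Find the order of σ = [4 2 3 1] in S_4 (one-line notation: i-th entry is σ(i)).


Cycle decomposition: (1 4)
Cycle lengths: 2
Order = lcm(2) = 2

ord(σ) = 2


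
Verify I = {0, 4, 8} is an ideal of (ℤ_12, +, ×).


Check ideal conditions for I = {0, 4, 8} in ℤ_12:
(1) I is an additive subgroup? Yes
(2) For r ∈ ℤ_12 and a ∈ I: r·a ∈ I? Yes

Yes, I is an ideal of ℤ_12


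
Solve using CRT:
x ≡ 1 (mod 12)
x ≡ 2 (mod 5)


m₁ = 12, m₂ = 5, gcd = 1, so CRT applies. M = m₁·m₂ = 60
Let M₁ = M/m₁ = 5, M₂ = M/m₂ = 12
Find y₁ ≡ M₁⁻¹ (mod m₁): 5⁻¹ ≡ 5 (mod 12)
Find y₂ ≡ M₂⁻¹ (mod m₂): 12⁻¹ ≡ 3 (mod 5)
x = a₁·M₁·y₁ + a₂·M₂·y₂ = 1·5·5 + 2·12·3 = 97
Reduce mod 60: x ≡ 37
Check: 37 mod 12 = 1 ✓, 37 mod 5 = 2 ✓

x ≡ 37 (mod 60)


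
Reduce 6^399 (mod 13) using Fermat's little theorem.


Fermat's little theorem: if p is prime and gcd(a,p)=1, then a^(p-1) ≡ 1 (mod p)
p = 13 is prime, gcd(6,13) = 1
Reduce exponent: 399 mod 12 = 3
So 6^399 ≡ 6^3 (mod 13)
6^3 mod 13 = 8

6^399 ≡ 8 (mod 13)


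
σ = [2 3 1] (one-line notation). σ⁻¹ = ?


To find σ⁻¹, swap domain and range:
σ(1) = 2 → σ⁻¹(2) = 1
σ(2) = 3 → σ⁻¹(3) = 2
σ(3) = 1 → σ⁻¹(1) = 3

σ⁻¹ = [3 1 2]


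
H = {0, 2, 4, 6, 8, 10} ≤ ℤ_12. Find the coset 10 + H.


10 + H = {10 + h (mod 12) : h ∈ H}
10+0=10, 10+2=0, 10+4=2, 10+6=4, 10+8=6, 10+10=8
10 + H = {0, 2, 4, 6, 8, 10} = 0 + H

10 + H = {0, 2, 4, 6, 8, 10}


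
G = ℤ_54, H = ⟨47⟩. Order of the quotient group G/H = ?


|⟨47⟩| = n / gcd(47, 54) = 54 / 1 = 54
H is normal (ℤ_54 is abelian).
|G/H| = |G| / |H| = 54 / 54 = 1

|G/H| = 1


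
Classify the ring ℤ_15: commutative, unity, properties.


ℤ_15 is a commutative ring with unity 1; 15 = 3×5 is composite, so 3·5 ≡ 0 gives zero divisors (not an integral domain)
Commutative: Yes
Integral domain: No
Has unity: Yes

ℤ_15: Commutative=Yes, Unity=Yes


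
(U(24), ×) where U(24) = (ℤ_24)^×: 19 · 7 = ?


Operation: multiplication mod 24
19 · 7 = (a × b) mod 24 with a = 19, b = 7

19 · 7 = 13


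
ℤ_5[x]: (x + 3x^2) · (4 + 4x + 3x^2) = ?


Expand and collect like terms; reduce coefficients mod 5:
x^0: 0·4 = 0 ≡ 0 (mod 5)
x^1: 0·4 + 1·4 = 4 ≡ 4 (mod 5)
x^2: 0·3 + 1·4 + 3·4 = 16 ≡ 1 (mod 5)
x^3: 1·3 + 3·4 = 15 ≡ 0 (mod 5)
x^4: 3·3 = 9 ≡ 4 (mod 5)
Result: 4x + x^2 + 4x^4

f · g = 4x + x^2 + 4x^4


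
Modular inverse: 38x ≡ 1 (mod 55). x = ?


Use the extended Euclidean algorithm to write 1 = 38·s + 55·t; then s mod 55 is the inverse.
Euclidean algorithm:
  38 = 0·55 + 38
  55 = 1·38 + 17
  38 = 2·17 + 4
  17 = 4·4 + 1
  4 = 4·1 + 0
gcd(38,55) = 1
Back-substitution gives: 38·(-13) + 55·(9) = 1
So 38⁻¹ ≡ -13 ≡ 42 (mod 55)
Check: 38 × 42 = 1596 ≡ 1 (mod 55) ✓

38⁻¹ ≡ 42 (mod 55)


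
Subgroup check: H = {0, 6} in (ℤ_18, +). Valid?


Subgroup test for H = {0, 6} in (ℤ_18, +):
(1) 0 ∈ H? Yes
(2) Closure: for all a,b ∈ H, (a+b) mod 18 ∈ H? No  [counterexample: 6 + 6 = 12 ∉ H]
(3) Inverses: for all a ∈ H, -a mod 18 ∈ H? No

No, H is not a subgroup of ℤ_18


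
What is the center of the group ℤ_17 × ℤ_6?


Z(G) = {g ∈ G | gx = xg for all x ∈ G}
Direct product of abelian groups is abelian, so Z(G) = G

Z(ℤ_17 × ℤ_6) = ℤ_17 × ℤ_6


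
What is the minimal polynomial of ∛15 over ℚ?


∛15 satisfies x³ - 15 = 0, irreducible over ℚ (no rational root; 15 is not a perfect cube)

Minimal polynomial: x³ - 15


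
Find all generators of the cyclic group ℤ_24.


g generates ℤ_n iff gcd(g,n) = 1
Prime factors of 24: 2, 3
Generators are g ∈ {1,...,23} not divisible by any of these primes.
Generators: {1, 5, 7, 11, 13, 17, 19, 23}
Number of generators = φ(24) = 8

Generators of ℤ_24 = {1, 5, 7, 11, 13, 17, 19, 23}


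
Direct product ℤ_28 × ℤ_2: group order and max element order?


|ℤ_28 × ℤ_2| = 28 × 2 = 56
Max element order = lcm(28,2) = 28
Cyclic? No (gcd=2)

|ℤ_28×ℤ_2| = 56, max element order = 28


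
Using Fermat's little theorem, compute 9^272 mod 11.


Fermat's little theorem: if p is prime and gcd(a,p)=1, then a^(p-1) ≡ 1 (mod p)
p = 11 is prime, gcd(9,11) = 1
Reduce exponent: 272 mod 10 = 2
So 9^272 ≡ 9^2 (mod 11)
9^2 mod 11 = 4

9^272 ≡ 4 (mod 11)


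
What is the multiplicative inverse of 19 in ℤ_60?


Use the extended Euclidean algorithm to write 1 = 19·s + 60·t; then s mod 60 is the inverse.
Euclidean algorithm:
  19 = 0·60 + 19
  60 = 3·19 + 3
  19 = 6·3 + 1
  3 = 3·1 + 0
gcd(19,60) = 1
Back-substitution gives: 19·(19) + 60·(-6) = 1
So 19⁻¹ ≡ 19 ≡ 19 (mod 60)
Check: 19 × 19 = 361 ≡ 1 (mod 60) ✓

19⁻¹ ≡ 19 (mod 60)


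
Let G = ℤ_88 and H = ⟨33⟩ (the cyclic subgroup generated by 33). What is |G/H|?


|⟨33⟩| = n / gcd(33, 88) = 88 / 11 = 8
H is normal (ℤ_88 is abelian).
|G/H| = |G| / |H| = 88 / 8 = 11

|G/H| = 11


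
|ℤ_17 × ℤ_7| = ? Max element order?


|ℤ_17 × ℤ_7| = 17 × 7 = 119
Max element order = lcm(17,7) = 119
Cyclic? Yes (gcd=1)

|ℤ_17×ℤ_7| = 119, max element order = 119


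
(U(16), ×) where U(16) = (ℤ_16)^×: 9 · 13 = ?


Operation: multiplication mod 16
9 · 13 = (a × b) mod 16 with a = 9, b = 13

9 · 13 = 5


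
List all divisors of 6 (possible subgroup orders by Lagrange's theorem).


Lagrange's theorem: |H| divides |G|
|G| = 6
Divisors of 6: 1, 2, 3, 6

Possible subgroup orders: {1, 2, 3, 6}


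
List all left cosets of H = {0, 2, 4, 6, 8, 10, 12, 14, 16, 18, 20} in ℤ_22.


H = {0, 2, 4, 6, 8, 10, 12, 14, 16, 18, 20}, |H| = 11
Number of cosets = |G|/|H| = 22/11 = 2
0 + H = {0, 2, 4, 6, 8, 10, 12, 14, 16, 18, 20}
1 + H = {1, 3, 5, 7, 9, 11, 13, 15, 17, 19, 21}

Cosets: 0+H={0,2,4,6,8,10,12,14,16,18,20}; 1+H={1,3,5,7,9,11,13,15,17,19,21}


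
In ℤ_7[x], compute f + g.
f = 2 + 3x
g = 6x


Add coefficients mod 7:
x^0: 2 + 0 = 2 (mod 7)
x^1: 3 + 6 = 2 (mod 7)
Result: 2 + 2x

f + g = 2 + 2x


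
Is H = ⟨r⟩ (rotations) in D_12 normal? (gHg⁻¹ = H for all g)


H = ⟨r⟩ (rotations) in D_12
The rotation subgroup ⟨r⟩ has index 2 in D_12, so it is normal

Yes, normal subgroup


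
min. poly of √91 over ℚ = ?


√91 satisfies x² - 91 = 0, irreducible over ℚ since 91 is squarefree

Minimal polynomial: x² - 91


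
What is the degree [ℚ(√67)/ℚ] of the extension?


√67 has minimal polynomial x² - 67 (irreducible over ℚ since 67 is squarefree)

[ℚ(√67)/ℚ] = 2


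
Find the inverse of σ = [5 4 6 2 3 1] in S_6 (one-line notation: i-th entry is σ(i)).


To find σ⁻¹, swap domain and range:
σ(1) = 5 → σ⁻¹(5) = 1
σ(2) = 4 → σ⁻¹(4) = 2
σ(3) = 6 → σ⁻¹(6) = 3
σ(4) = 2 → σ⁻¹(2) = 4
σ(5) = 3 → σ⁻¹(3) = 5
σ(6) = 1 → σ⁻¹(1) = 6

σ⁻¹ = [6 4 5 2 1 3]


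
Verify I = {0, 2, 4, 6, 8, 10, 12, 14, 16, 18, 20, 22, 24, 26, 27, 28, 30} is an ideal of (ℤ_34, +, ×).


Check ideal conditions for I = {0, 2, 4, 6, 8, 10, 12, 14, 16, 18, 20, 22, 24, 26, 27, 28, 30} in ℤ_34:
(1) I is an additive subgroup? No
(2) For r ∈ ℤ_34 and a ∈ I: r·a ∈ I? No  [counterexample: r=2, a=16, r·a mod 34 = 32 ∉ I]

No, I is not an ideal of ℤ_34


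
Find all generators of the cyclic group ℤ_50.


g generates ℤ_n iff gcd(g,n) = 1
Prime factors of 50: 2, 5
Generators are g ∈ {1,...,49} not divisible by any of these primes.
Generators: {1, 3, 7, 9, 11, 13, 17, 19, 21, 23, 27, 29, 31, 33, 37, 39, 41, 43, 47, 49}
Number of generators = φ(50) = 20

Generators of ℤ_50 = {1, 3, 7, 9, 11, 13, 17, 19, 21, 23, 27, 29, 31, 33, 37, 39, 41, 43, 47, 49}


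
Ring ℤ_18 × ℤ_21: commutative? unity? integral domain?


Direct product ring; commutative with unity (1,1); but (1,0)·(0,1) = (0,0) gives zero divisors, so not an integral domain
Commutative: Yes
Integral domain: No
Has unity: Yes

ℤ_18 × ℤ_21: Commutative=Yes, Unity=Yes


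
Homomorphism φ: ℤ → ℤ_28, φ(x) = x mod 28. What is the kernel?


Kernel = preimage of identity
ker(φ) = {x ∈ ℤ : x ≡ 0 (mod 28)} = 28ℤ = {0, ±28, ±56, ...}

ker(φ) = 28ℤ


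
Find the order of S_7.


|S_n| = n! (number of permutations of n symbols)
|S_7| = 7! = 5040

|S_7| = 5040


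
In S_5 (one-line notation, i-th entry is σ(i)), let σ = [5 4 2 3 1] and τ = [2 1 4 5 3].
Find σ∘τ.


σ∘τ: apply τ first, then σ
1 →τ 2 →σ 4
2 →τ 1 →σ 5
3 →τ 4 →σ 3
4 →τ 5 →σ 1
5 →τ 3 →σ 2

σ∘τ = [4 5 3 1 2]


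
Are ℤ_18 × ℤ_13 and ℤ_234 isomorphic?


Comparing ℤ_18 × ℤ_13 and ℤ_234:
gcd(18,13) = 1, so ℤ_18 × ℤ_13 ≅ ℤ_234 (CRT)

Yes, ℤ_18 × ℤ_13 ≅ ℤ_234


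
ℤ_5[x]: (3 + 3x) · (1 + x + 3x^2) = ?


Expand and collect like terms; reduce coefficients mod 5:
x^0: 3·1 = 3 ≡ 3 (mod 5)
x^1: 3·1 + 3·1 = 6 ≡ 1 (mod 5)
x^2: 3·3 + 3·1 = 12 ≡ 2 (mod 5)
x^3: 3·3 = 9 ≡ 4 (mod 5)
Result: 3 + x + 2x^2 + 4x^3

f · g = 3 + x + 2x^2 + 4x^3


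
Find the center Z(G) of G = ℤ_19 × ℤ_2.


Z(G) = {g ∈ G | gx = xg for all x ∈ G}
Direct product of abelian groups is abelian, so Z(G) = G

Z(ℤ_19 × ℤ_2) = ℤ_19 × ℤ_2


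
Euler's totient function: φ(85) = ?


Factor n: 85 = 5 × 17
φ(n) = n · ∏(1 - 1/p) over distinct primes p | n
φ(85) = 85 · (1 - 1/5) · (1 - 1/17) = 64

φ(85) = 64


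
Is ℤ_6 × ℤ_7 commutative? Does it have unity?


Direct product ring; commutative with unity (1,1); but (1,0)·(0,1) = (0,0) gives zero divisors, so not an integral domain
Commutative: Yes
Integral domain: No
Has unity: Yes

ℤ_6 × ℤ_7: Commutative=Yes, Unity=Yes


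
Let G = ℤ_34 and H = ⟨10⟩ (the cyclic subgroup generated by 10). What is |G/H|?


|⟨10⟩| = n / gcd(10, 34) = 34 / 2 = 17
H is normal (ℤ_34 is abelian).
|G/H| = |G| / |H| = 34 / 17 = 2

|G/H| = 2


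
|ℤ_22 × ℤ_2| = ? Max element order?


|ℤ_22 × ℤ_2| = 22 × 2 = 44
Max element order = lcm(22,2) = 22
Cyclic? No (gcd=2)

|ℤ_22×ℤ_2| = 44, max element order = 22


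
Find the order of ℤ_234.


ℤ_n has n elements.

|ℤ_234| = 234


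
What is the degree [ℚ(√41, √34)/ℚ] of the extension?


[ℚ(√41,√34):ℚ] = [ℚ(√41,√34):ℚ(√41)]·[ℚ(√41):ℚ] = 2·2 = 4

[ℚ(√41, √34)/ℚ] = 4


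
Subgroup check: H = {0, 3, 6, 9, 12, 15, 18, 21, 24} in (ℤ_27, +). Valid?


Subgroup test for H = {0, 3, 6, 9, 12, 15, 18, 21, 24} in (ℤ_27, +):
(1) 0 ∈ H? Yes
(2) Closure: for all a,b ∈ H, (a+b) mod 27 ∈ H? Yes
(3) Inverses: for all a ∈ H, -a mod 27 ∈ H? Yes

Yes, H is a subgroup of ℤ_27


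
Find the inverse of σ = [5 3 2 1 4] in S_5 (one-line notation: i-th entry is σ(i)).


To find σ⁻¹, swap domain and range:
σ(1) = 5 → σ⁻¹(5) = 1
σ(2) = 3 → σ⁻¹(3) = 2
σ(3) = 2 → σ⁻¹(2) = 3
σ(4) = 1 → σ⁻¹(1) = 4
σ(5) = 4 → σ⁻¹(4) = 5

σ⁻¹ = [4 3 2 5 1]


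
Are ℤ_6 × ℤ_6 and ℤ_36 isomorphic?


Comparing ℤ_6 × ℤ_6 and ℤ_36:
gcd(6,6) = 6 ≠ 1. Max element order in ℤ_6×ℤ_6 is lcm(6,6) = 6 < 36, so it has no element of order 36

No, ℤ_6 × ℤ_6 ≇ ℤ_36


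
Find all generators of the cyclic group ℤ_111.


g generates ℤ_n iff gcd(g,n) = 1
Prime factors of 111: 3, 37
Generators are g ∈ {1,...,110} not divisible by any of these primes.
Generators: {1, 2, 4, 5, 7, 8, 10, 11, 13, 14, 16, 17, 19, 20, 22, 23, 25, 26, 28, 29, 31, 32, 34, 35, 38, 40, 41, 43, 44, 46, 47, 49, 50, 52, 53, 55, 56, 58, 59, 61, 62, 64, 65, 67, 68, 70, 71, 73, 76, 77, 79, 80, 82, 83, 85, 86, 88, 89, 91, 92, 94, 95, 97, 98, 100, 101, 103, 104, 106, 107, 109, 110}
Number of generators = φ(111) = 72

Generators of ℤ_111 = {1, 2, 4, 5, 7, 8, 10, 11, 13, 14, 16, 17, 19, 20, 22, 23, 25, 26, 28, 29, 31, 32, 34, 35, 38, 40, 41, 43, 44, 46, 47, 49, 50, 52, 53, 55, 56, 58, 59, 61, 62, 64, 65, 67, 68, 70, 71, 73, 76, 77, 79, 80, 82, 83, 85, 86, 88, 89, 91, 92, 94, 95, 97, 98, 100, 101, 103, 104, 106, 107, 109, 110}


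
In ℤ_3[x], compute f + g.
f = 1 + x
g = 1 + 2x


Add coefficients mod 3:
x^0: 1 + 1 = 2 (mod 3)
x^1: 1 + 2 = 0 (mod 3)
Result: 2

f + g = 2


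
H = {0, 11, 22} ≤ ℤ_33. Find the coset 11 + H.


11 + H = {11 + h (mod 33) : h ∈ H}
11+0=11, 11+11=22, 11+22=0
11 + H = {0, 11, 22} = 0 + H

11 + H = {0, 11, 22}


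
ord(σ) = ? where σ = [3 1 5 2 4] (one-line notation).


Cycle decomposition: (1 3 5 4 2)
Cycle lengths: 5
Order = lcm(5) = 5

ord(σ) = 5


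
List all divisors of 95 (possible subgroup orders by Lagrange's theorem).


Lagrange's theorem: |H| divides |G|
|G| = 95
Divisors of 95: 1, 5, 19, 95

Possible subgroup orders: {1, 5, 19, 95}


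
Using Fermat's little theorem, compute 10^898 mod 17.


Fermat's little theorem: if p is prime and gcd(a,p)=1, then a^(p-1) ≡ 1 (mod p)
p = 17 is prime, gcd(10,17) = 1
Reduce exponent: 898 mod 16 = 2
So 10^898 ≡ 10^2 (mod 17)
10^2 mod 17 = 15

10^898 ≡ 15 (mod 17)


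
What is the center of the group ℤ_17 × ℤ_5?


Z(G) = {g ∈ G | gx = xg for all x ∈ G}
Direct product of abelian groups is abelian, so Z(G) = G

Z(ℤ_17 × ℤ_5) = ℤ_17 × ℤ_5


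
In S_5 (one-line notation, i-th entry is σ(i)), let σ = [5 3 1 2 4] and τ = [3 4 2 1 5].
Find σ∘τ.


σ∘τ: apply τ first, then σ
1 →τ 3 →σ 1
2 →τ 4 →σ 2
3 →τ 2 →σ 3
4 →τ 1 →σ 5
5 →τ 5 →σ 4

σ∘τ = [1 2 3 5 4]


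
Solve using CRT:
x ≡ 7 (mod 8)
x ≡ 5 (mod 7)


m₁ = 8, m₂ = 7, gcd = 1, so CRT applies. M = m₁·m₂ = 56
Let M₁ = M/m₁ = 7, M₂ = M/m₂ = 8
Find y₁ ≡ M₁⁻¹ (mod m₁): 7⁻¹ ≡ 7 (mod 8)
Find y₂ ≡ M₂⁻¹ (mod m₂): 8⁻¹ ≡ 1 (mod 7)
x = a₁·M₁·y₁ + a₂·M₂·y₂ = 7·7·7 + 5·8·1 = 383
Reduce mod 56: x ≡ 47
Check: 47 mod 8 = 7 ✓, 47 mod 7 = 5 ✓

x ≡ 47 (mod 56)


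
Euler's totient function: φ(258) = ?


Factor n: 258 = 2 × 3 × 43
φ(n) = n · ∏(1 - 1/p) over distinct primes p | n
φ(258) = 258 · (1 - 1/2) · (1 - 1/3) · (1 - 1/43) = 84

φ(258) = 84


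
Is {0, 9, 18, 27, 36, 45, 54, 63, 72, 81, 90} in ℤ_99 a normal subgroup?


H = {0, 9, 18, 27, 36, 45, 54, 63, 72, 81, 90} in ℤ_99
ℤ_99 is abelian; every subgroup of an abelian group is normal

Yes, normal subgroup


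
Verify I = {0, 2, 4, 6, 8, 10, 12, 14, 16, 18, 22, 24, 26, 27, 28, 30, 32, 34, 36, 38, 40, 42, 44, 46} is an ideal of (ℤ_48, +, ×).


Check ideal conditions for I = {0, 2, 4, 6, 8, 10, 12, 14, 16, 18, 22, 24, 26, 27, 28, 30, 32, 34, 36, 38, 40, 42, 44, 46} in ℤ_48:
(1) I is an additive subgroup? No
(2) For r ∈ ℤ_48 and a ∈ I: r·a ∈ I? No  [counterexample: r=2, a=10, r·a mod 48 = 20 ∉ I]

No, I is not an ideal of ℤ_48


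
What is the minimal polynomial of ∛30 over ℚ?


∛30 satisfies x³ - 30 = 0, irreducible over ℚ (no rational root; 30 is not a perfect cube)

Minimal polynomial: x³ - 30


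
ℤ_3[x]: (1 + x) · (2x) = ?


Expand and collect like terms; reduce coefficients mod 3:
x^0: 1·0 = 0 ≡ 0 (mod 3)
x^1: 1·2 + 1·0 = 2 ≡ 2 (mod 3)
x^2: 1·2 = 2 ≡ 2 (mod 3)
Result: 2x + 2x^2

f · g = 2x + 2x^2


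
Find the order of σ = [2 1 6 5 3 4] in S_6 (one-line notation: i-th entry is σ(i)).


Cycle decomposition: (1 2) (3 6 4 5)
Cycle lengths: 2, 4
Order = lcm(2, 4) = 4

ord(σ) = 4


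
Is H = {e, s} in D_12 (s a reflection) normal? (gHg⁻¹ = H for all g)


H = {e, s} in D_12 (s a reflection)
r·s·r⁻¹ = sr⁻² ≠ s for n ≥ 3, so {e, s} is not closed under conjugation

No, not a normal subgroup


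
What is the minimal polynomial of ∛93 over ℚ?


∛93 satisfies x³ - 93 = 0, irreducible over ℚ (no rational root; 93 is not a perfect cube)

Minimal polynomial: x³ - 93


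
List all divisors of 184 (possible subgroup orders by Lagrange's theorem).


Lagrange's theorem: |H| divides |G|
|G| = 184
Divisors of 184: 1, 2, 4, 8, 23, 46, 92, 184

Possible subgroup orders: {1, 2, 4, 8, 23, 46, 92, 184}


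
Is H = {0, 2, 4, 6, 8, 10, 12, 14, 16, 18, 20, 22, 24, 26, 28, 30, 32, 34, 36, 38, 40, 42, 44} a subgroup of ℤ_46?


Subgroup test for H = {0, 2, 4, 6, 8, 10, 12, 14, 16, 18, 20, 22, 24, 26, 28, 30, 32, 34, 36, 38, 40, 42, 44} in (ℤ_46, +):
(1) 0 ∈ H? Yes
(2) Closure: for all a,b ∈ H, (a+b) mod 46 ∈ H? Yes
(3) Inverses: for all a ∈ H, -a mod 46 ∈ H? Yes

Yes, H is a subgroup of ℤ_46


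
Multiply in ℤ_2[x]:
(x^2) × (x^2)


Expand and collect like terms; reduce coefficients mod 2:
x^0: 0·0 = 0 ≡ 0 (mod 2)
x^1: 0·0 + 0·0 = 0 ≡ 0 (mod 2)
x^2: 0·1 + 0·0 + 1·0 = 0 ≡ 0 (mod 2)
x^3: 0·1 + 1·0 = 0 ≡ 0 (mod 2)
x^4: 1·1 = 1 ≡ 1 (mod 2)
Result: x^4

f · g = x^4


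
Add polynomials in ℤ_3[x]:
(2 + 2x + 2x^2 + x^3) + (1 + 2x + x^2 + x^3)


Add coefficients mod 3:
x^0: 2 + 1 = 0 (mod 3)
x^1: 2 + 2 = 1 (mod 3)
x^2: 2 + 1 = 0 (mod 3)
x^3: 1 + 1 = 2 (mod 3)
Result: x + 2x^3

f + g = x + 2x^3


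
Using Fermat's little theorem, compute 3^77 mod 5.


Fermat's little theorem: if p is prime and gcd(a,p)=1, then a^(p-1) ≡ 1 (mod p)
p = 5 is prime, gcd(3,5) = 1
Reduce exponent: 77 mod 4 = 1
So 3^77 ≡ 3^1 (mod 5)
3^1 mod 5 = 3

3^77 ≡ 3 (mod 5)


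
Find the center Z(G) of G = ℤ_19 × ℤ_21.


Z(G) = {g ∈ G | gx = xg for all x ∈ G}
Direct product of abelian groups is abelian, so Z(G) = G

Z(ℤ_19 × ℤ_21) = ℤ_19 × ℤ_21


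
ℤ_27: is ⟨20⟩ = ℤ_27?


g generates ℤ_n iff gcd(g, n) = 1
gcd(20, 27) = 1
Since gcd = 1, 20 is a generator.

Yes, 20 generates ℤ_27


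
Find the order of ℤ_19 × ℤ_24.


|A × B| = |A| · |B|
|ℤ_19 × ℤ_24| = 19 × 24 = 456

|ℤ_19 × ℤ_24| = 456


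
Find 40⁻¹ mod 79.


Use the extended Euclidean algorithm to write 1 = 40·s + 79·t; then s mod 79 is the inverse.
Euclidean algorithm:
  40 = 0·79 + 40
  79 = 1·40 + 39
  40 = 1·39 + 1
  39 = 39·1 + 0
gcd(40,79) = 1
Back-substitution gives: 40·(2) + 79·(-1) = 1
So 40⁻¹ ≡ 2 ≡ 2 (mod 79)
Check: 40 × 2 = 80 ≡ 1 (mod 79) ✓

40⁻¹ ≡ 2 (mod 79)


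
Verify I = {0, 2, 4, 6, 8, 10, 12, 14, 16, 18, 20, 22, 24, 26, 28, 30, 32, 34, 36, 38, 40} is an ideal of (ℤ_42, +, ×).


Check ideal conditions for I = {0, 2, 4, 6, 8, 10, 12, 14, 16, 18, 20, 22, 24, 26, 28, 30, 32, 34, 36, 38, 40} in ℤ_42:
(1) I is an additive subgroup? Yes
(2) For r ∈ ℤ_42 and a ∈ I: r·a ∈ I? Yes

Yes, I is an ideal of ℤ_42


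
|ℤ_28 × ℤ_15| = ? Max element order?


|ℤ_28 × ℤ_15| = 28 × 15 = 420
Max element order = lcm(28,15) = 420
Cyclic? Yes (gcd=1)

|ℤ_28×ℤ_15| = 420, max element order = 420
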